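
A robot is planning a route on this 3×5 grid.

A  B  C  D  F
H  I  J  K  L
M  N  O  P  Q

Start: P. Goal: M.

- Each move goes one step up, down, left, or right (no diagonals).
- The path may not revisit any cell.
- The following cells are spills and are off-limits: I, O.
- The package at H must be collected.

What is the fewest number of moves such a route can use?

Any route passes through H somewhere between P and M. Summing Manhattan distances along the two legs (P → H → M) gives a lower bound of 4 + 1 = 5 moves.
That bound ignores the blocked cells. Measuring each leg by the fewest moves that actually steer around them (P→H: 6; H→M: 1) raises the lower bound to 7.
A route of 7 moves exists: P → K → D → C → B → A → H → M.
Since 7 matches that lower bound, it is optimal.

7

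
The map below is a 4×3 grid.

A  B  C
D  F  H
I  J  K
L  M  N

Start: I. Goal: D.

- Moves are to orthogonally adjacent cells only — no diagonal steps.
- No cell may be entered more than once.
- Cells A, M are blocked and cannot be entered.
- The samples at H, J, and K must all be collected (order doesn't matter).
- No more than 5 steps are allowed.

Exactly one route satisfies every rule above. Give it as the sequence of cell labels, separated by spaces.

Any route must reach H, J, and K and still end at D within 5 moves, so the order of the required stops is forced.
Route from I: 2× right (reaching K), up to H, 2× left (reaching D) — 5 moves in all.
Check: all required cells visited; 5 ≤ 5 moves.

I J K H F D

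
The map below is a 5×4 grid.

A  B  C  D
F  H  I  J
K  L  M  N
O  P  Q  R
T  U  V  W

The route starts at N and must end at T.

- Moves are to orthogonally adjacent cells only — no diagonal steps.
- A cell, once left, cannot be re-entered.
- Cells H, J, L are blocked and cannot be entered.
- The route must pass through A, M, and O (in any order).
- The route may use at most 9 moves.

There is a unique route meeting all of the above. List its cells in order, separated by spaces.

The budget equals the shortest possible length, so every move has to be on a shortest route through the required cells.
Route from N: left 1 to M, up 2 to C, left 2 to A, down 4 to T — 9 moves in all.
Check: all required cells visited; 9 ≤ 9 moves.

N M I C B A F K O T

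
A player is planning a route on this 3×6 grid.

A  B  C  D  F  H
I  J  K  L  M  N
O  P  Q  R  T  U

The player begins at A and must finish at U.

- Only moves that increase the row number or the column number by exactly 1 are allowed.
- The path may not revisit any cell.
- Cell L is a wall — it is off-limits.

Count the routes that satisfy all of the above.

9

A right/down-only route from A to U makes exactly 2 down-moves and 5 right-moves in some order.
With no other constraints that would be C(7,2) = 21 routes.
Subtract routes through each blocked cell (inclusion–exclusion for overlaps): − through L: 12 → 9.
That gives 9 routes.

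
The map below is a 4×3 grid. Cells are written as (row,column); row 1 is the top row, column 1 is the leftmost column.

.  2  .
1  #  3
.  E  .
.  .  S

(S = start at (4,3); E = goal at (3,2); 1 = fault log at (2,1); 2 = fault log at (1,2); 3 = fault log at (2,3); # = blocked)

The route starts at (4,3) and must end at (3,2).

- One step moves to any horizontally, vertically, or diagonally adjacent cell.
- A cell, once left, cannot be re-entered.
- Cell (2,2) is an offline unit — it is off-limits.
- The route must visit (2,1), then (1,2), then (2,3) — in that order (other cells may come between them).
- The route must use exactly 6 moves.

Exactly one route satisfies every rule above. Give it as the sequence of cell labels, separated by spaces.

The waypoints must appear in the order (2,1), (1,2), (2,3), with no cell reused.
Route from (4,3): left 1 to (4,2), up-left 1 to (3,1), up 1 to (2,1), up-right 1 to (1,2), down-right 1 to (2,3), down-left 1 to (3,2) — 6 moves in all.
Check: order respected (1 at step 3, 2 at step 4, 3 at step 5); 6 moves as required.

(4,3) (4,2) (3,1) (2,1) (1,2) (2,3) (3,2)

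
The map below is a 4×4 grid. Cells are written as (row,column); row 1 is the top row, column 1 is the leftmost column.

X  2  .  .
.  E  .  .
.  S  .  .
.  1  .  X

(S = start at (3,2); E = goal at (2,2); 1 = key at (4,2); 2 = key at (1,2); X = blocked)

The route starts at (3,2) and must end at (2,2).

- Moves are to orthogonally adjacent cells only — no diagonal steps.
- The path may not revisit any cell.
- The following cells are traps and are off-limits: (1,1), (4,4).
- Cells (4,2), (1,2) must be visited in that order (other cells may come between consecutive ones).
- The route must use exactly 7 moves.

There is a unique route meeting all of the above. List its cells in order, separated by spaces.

(3,2) (4,2) (4,3) (3,3) (2,3) (1,3) (1,2) (2,2)

The waypoints must appear in the order (4,2), (1,2), with no cell reused.
Route from (3,2): down 1 to (4,2), right 1 to (4,3), up 3 to (1,3), left 1 to (1,2), down 1 to (2,2) — 7 moves in all.
Check: order respected (1 at step 1, 2 at step 6); 7 moves as required.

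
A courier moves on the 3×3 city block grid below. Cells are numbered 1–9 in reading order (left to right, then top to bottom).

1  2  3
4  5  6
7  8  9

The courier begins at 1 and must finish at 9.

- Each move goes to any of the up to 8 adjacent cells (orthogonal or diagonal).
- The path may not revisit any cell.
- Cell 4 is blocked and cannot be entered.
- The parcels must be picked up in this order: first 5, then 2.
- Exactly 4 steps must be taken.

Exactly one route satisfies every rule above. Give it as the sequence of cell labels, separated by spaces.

1 5 2 6 9

The waypoints must appear in the order 5, 2, with no cell reused.
Route from 1: down-right 1 to 5, up 1 to 2, down-right 1 to 6, down 1 to 9 — 4 moves in all.
Check: order respected (5 at step 1, 2 at step 2); 4 moves as required.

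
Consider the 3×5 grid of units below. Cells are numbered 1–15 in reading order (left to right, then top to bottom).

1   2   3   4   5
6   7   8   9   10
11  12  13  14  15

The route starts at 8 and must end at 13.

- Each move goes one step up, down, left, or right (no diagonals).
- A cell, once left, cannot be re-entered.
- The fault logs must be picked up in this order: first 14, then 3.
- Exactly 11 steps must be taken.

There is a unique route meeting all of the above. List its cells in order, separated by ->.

The waypoints must appear in the order 14, 3, with no cell reused.
Route from 8: right 1 to 9, down 1 to 14, right 1 to 15, up 2 to 5, left 3 to 2, down 2 to 12, right 1 to 13 — 11 moves in all.
Check: order respected (14 at step 2, 3 at step 7); 11 moves as required.

8 -> 9 -> 14 -> 15 -> 10 -> 5 -> 4 -> 3 -> 2 -> 7 -> 12 -> 13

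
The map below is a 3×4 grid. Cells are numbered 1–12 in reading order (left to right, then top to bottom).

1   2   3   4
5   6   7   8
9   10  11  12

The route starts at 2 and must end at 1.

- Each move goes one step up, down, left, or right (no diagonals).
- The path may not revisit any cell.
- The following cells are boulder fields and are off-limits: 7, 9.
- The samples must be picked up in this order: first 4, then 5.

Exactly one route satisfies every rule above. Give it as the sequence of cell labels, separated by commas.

The waypoints must appear in the order 4, 5, with no cell reused.
Route from 2: 2× right (reaching 4), 2× down (reaching 12), 2× left (reaching 10), up to 6, left to 5, up to 1 — 9 moves in all.
Check: order respected (4 at step 2, 5 at step 8).

2, 3, 4, 8, 12, 11, 10, 6, 5, 1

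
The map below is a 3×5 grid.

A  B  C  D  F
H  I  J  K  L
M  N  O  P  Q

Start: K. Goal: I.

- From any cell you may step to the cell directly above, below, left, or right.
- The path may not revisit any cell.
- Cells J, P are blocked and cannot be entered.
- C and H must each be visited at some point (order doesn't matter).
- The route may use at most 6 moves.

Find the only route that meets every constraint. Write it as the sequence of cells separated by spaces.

K D C B A H I

The 6-move cap with required stops at C, H leaves no slack for detours.
Route from K: up 1 to D, left 3 to A, down 1 to H, right 1 to I — 6 moves in all.
Check: all required cells visited; 6 ≤ 6 moves.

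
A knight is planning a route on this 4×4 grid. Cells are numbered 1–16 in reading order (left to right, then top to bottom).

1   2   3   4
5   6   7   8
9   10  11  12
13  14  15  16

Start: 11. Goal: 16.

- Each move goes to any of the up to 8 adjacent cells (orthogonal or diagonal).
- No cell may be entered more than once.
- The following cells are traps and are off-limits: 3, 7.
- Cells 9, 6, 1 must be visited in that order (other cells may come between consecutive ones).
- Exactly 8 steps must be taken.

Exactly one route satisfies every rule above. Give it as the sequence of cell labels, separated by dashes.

11 - 14 - 9 - 6 - 1 - 5 - 10 - 15 - 16

The waypoints must appear in the order 9, 6, 1, with no cell reused.
Route from 11: down-left 1 to 14, up-left 1 to 9, up-right 1 to 6, up-left 1 to 1, down 1 to 5, down-right 2 to 15, right 1 to 16 — 8 moves in all.
Check: order respected (9 at step 2, 6 at step 3, 1 at step 4); 8 moves as required.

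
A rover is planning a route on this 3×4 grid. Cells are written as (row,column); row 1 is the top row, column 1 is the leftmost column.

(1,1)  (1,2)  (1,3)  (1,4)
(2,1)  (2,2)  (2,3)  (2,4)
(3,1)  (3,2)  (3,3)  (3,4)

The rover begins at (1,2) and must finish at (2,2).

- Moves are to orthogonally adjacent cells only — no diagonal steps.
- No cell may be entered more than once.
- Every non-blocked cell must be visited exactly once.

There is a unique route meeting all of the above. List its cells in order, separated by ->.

Need to visit all 12 open cells exactly once, starting at (1,2) and ending at (2,2).
Cell (3,4) has only two open neighbours ((2,4) and (3,3)), so the path must pass straight through it: one of those is the cell it's entered from and the other is where it exits.
Route from (1,2): left to (1,1), 2× down (reaching (3,1)), 3× right (reaching (3,4)), 2× up (reaching (1,4)), left to (1,3), down to (2,3), left to (2,2) — 11 moves in all.
Check: all 12 open cells covered.

(1,2) -> (1,1) -> (2,1) -> (3,1) -> (3,2) -> (3,3) -> (3,4) -> (2,4) -> (1,4) -> (1,3) -> (2,3) -> (2,2)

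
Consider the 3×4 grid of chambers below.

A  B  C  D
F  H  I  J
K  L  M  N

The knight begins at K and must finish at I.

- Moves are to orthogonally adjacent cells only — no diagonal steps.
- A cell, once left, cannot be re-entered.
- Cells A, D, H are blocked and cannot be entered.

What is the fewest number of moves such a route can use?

3

The Manhattan distance from K to I is |3−2| + |1−3| = 3, so at least 3 moves are needed.
A route of 3 moves achieves this: K → L → M → I.
Since 3 matches the lower bound, it is optimal.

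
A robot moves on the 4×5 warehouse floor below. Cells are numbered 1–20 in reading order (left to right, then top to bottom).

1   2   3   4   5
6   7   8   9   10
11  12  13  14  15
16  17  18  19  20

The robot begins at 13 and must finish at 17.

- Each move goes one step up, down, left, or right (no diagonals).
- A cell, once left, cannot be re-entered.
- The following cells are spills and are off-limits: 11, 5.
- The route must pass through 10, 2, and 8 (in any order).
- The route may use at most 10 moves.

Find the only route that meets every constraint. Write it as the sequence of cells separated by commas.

Any route must reach 10, 2, and 8 and still end at 17 within 10 moves, so the order of the required stops is forced.
Route from 13: right 2 to 15, up 1 to 10, left 2 to 8, up 1 to 3, left 1 to 2, down 3 to 17 — 10 moves in all.
Check: all required cells visited; 10 ≤ 10 moves.

13, 14, 15, 10, 9, 8, 3, 2, 7, 12, 17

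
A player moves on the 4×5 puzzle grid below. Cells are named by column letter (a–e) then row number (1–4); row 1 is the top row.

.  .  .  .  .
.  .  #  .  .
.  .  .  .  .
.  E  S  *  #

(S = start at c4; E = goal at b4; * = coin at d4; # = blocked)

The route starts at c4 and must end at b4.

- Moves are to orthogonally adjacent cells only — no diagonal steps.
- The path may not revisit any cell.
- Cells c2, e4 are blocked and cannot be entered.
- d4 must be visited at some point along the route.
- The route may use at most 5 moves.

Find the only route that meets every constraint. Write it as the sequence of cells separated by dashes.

c4 - d4 - d3 - c3 - b3 - b4

Any route must reach d4 and still end at b4 within 5 moves, so the order of the required stops is forced.
Route from c4: right 1 to d4, up 1 to d3, left 2 to b3, down 1 to b4 — 5 moves in all.
Check: all required cells visited; 5 ≤ 5 moves.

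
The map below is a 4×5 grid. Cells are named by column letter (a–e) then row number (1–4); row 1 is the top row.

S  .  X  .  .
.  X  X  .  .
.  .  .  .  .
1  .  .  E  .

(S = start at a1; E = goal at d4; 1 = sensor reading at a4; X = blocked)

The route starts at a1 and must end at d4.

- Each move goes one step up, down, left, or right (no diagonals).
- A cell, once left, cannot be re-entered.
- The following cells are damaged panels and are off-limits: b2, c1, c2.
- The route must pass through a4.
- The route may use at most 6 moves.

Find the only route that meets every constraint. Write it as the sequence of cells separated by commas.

a1, a2, a3, a4, b4, c4, d4

Any route must reach a4 and still end at d4 within 6 moves, so the order of the required stops is forced.
Route from a1: 3× down (reaching a4), 3× right (reaching d4) — 6 moves in all.
Check: all required cells visited; 6 ≤ 6 moves.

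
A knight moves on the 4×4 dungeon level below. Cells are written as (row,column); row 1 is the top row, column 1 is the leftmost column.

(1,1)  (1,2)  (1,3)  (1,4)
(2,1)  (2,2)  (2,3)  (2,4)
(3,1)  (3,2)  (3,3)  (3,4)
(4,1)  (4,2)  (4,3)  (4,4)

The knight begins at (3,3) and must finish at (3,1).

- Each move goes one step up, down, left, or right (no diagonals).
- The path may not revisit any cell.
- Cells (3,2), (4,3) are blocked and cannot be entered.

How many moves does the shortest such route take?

4

The Manhattan distance from (3,3) to (3,1) is |3−3| + |3−1| = 2, so at least 2 moves are needed.
That bound ignores the blocked cells. Measuring each leg by the fewest moves that actually steer around them ((3,3)→(3,1): 4) raises the lower bound to 4.
A route of 4 moves exists: (3,3) → (2,3) → (2,2) → (2,1) → (3,1).
Since 4 matches that lower bound, it is optimal.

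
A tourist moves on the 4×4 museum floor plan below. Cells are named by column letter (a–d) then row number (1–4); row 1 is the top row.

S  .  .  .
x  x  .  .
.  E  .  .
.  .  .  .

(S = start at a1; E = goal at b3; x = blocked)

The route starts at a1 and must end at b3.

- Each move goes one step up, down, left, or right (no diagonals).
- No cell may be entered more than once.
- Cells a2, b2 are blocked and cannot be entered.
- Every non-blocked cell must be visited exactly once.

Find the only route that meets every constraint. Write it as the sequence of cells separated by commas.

a1, b1, c1, d1, d2, c2, c3, d3, d4, c4, b4, a4, a3, b3

Need to visit all 14 open cells exactly once, starting at a1 and ending at b3.
Route from a1: right 3 to d1, down 1 to d2, left 1 to c2, down 1 to c3, right 1 to d3, down 1 to d4, left 3 to a4, up 1 to a3, right 1 to b3 — 13 moves in all.
Check: all 14 open cells covered.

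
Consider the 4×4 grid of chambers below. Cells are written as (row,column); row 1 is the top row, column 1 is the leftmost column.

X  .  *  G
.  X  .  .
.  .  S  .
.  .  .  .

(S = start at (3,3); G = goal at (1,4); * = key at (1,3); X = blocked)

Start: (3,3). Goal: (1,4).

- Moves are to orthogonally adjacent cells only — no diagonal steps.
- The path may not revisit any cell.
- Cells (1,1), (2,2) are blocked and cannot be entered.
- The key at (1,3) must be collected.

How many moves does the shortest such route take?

3

Any route passes through (1,3) somewhere between (3,3) and (1,4). Summing Manhattan distances along the two legs ((3,3) → (1,3) → (1,4)) gives a lower bound of 2 + 1 = 3 moves.
A route of 3 moves achieves this: (3,3) → (2,3) → (1,3) → (1,4).
Since 3 matches the lower bound, it is optimal.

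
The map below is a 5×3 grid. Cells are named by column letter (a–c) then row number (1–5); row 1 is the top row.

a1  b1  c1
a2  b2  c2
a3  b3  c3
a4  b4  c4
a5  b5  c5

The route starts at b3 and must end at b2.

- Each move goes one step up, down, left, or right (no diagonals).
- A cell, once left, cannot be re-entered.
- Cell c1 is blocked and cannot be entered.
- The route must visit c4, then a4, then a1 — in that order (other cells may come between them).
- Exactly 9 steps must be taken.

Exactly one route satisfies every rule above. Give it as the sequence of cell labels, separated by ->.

b3 -> c3 -> c4 -> b4 -> a4 -> a3 -> a2 -> a1 -> b1 -> b2

The waypoints must appear in the order c4, a4, a1, with no cell reused.
Route from b3: right to c3, down to c4, 2× left (reaching a4), 3× up (reaching a1), right to b1, down to b2 — 9 moves in all.
Check: order respected (c4 at step 2, a4 at step 4, a1 at step 7); 9 moves as required.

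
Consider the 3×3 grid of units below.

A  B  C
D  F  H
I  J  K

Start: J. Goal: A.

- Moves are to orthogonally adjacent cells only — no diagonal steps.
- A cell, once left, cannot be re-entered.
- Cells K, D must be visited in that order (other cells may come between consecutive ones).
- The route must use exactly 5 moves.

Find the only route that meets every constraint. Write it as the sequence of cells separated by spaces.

The waypoints must appear in the order K, D, with no cell reused.
Route from J: right to K, up to H, 2× left (reaching D), up to A — 5 moves in all.
Check: order respected (K at step 1, D at step 4); 5 moves as required.

J K H F D A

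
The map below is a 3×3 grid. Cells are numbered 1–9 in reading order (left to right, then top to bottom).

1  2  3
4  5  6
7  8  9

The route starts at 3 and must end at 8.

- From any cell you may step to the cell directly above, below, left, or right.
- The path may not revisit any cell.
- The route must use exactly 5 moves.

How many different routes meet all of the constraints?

Need simple routes of exactly 5 moves from 3 to 8 (Manhattan distance 3, so 1 moves are spent on a detour and 1 undoing it).
Enumerating: 3 6 5 4 7 8 | 3 2 5 4 7 8 | 3 2 5 6 9 8 | 3 2 1 4 7 8 | 3 2 1 4 5 8.
That gives 5 routes.

5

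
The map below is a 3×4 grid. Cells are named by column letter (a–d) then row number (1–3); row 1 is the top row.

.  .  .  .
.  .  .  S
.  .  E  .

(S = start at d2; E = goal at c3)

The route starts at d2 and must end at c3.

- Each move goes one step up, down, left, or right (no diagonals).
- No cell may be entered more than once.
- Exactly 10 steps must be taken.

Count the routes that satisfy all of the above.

2

Need simple routes of exactly 10 moves from d2 to c3 (Manhattan distance 2, so 4 moves are spent on a detour and 4 undoing it).
Enumerating: d2 d1 c1 c2 b2 b1 a1 a2 a3 b3 c3 | d2 d1 c1 b1 a1 a2 a3 b3 b2 c2 c3.
That gives 2 routes.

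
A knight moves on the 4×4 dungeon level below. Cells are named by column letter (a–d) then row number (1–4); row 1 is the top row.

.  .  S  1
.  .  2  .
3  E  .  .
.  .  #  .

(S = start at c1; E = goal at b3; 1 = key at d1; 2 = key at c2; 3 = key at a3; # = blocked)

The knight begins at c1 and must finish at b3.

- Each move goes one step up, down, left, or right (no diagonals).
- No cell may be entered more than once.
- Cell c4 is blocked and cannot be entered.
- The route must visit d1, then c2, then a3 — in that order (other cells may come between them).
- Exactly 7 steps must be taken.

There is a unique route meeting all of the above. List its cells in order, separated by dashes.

c1 - d1 - d2 - c2 - b2 - a2 - a3 - b3

The waypoints must appear in the order d1, c2, a3, with no cell reused.
Route from c1: right to d1, down to d2, 3× left (reaching a2), down to a3, right to b3 — 7 moves in all.
Check: order respected (1 at step 1, 2 at step 3, 3 at step 6); 7 moves as required.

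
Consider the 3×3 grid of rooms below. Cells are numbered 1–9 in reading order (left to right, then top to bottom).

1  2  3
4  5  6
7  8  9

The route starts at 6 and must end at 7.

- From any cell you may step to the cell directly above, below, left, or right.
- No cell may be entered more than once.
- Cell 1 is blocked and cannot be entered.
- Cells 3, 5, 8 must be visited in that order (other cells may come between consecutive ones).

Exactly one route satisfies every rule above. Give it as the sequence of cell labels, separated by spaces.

6 3 2 5 8 7

The waypoints must appear in the order 3, 5, 8, with no cell reused.
Route from 6: up to 3, left to 2, 2× down (reaching 8), left to 7 — 5 moves in all.
Check: order respected (3 at step 1, 5 at step 3, 8 at step 4).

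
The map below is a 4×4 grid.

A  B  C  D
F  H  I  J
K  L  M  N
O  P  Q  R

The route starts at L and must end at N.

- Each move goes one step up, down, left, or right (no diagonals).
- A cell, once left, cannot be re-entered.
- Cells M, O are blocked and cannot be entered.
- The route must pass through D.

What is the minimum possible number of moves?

Any route passes through D somewhere between L and N. Summing Manhattan distances along the two legs (L → D → N) gives a lower bound of 4 + 2 = 6 moves.
A route of 6 moves achieves this: L → H → B → C → D → J → N.
Since 6 matches the lower bound, it is optimal.

6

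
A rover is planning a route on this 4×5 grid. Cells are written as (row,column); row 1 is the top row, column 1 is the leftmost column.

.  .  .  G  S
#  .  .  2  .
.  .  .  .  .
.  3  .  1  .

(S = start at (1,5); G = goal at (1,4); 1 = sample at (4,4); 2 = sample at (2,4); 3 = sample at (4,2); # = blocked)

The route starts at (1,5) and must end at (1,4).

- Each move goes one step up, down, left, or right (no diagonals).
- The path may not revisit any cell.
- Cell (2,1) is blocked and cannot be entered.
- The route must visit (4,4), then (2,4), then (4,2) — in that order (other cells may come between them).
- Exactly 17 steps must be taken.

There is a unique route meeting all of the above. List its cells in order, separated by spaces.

(1,5) (2,5) (3,5) (4,5) (4,4) (3,4) (2,4) (2,3) (3,3) (4,3) (4,2) (4,1) (3,1) (3,2) (2,2) (1,2) (1,3) (1,4)

The waypoints must appear in the order (4,4), (2,4), (4,2), with no cell reused.
Route from (1,5): 3× down (reaching (4,5)), left to (4,4), 2× up (reaching (2,4)), left to (2,3), 2× down (reaching (4,3)), 2× left (reaching (4,1)), up to (3,1), right to (3,2), 2× up (reaching (1,2)), 2× right (reaching (1,4)) — 17 moves in all.
Check: order respected (1 at step 4, 2 at step 6, 3 at step 10); 17 moves as required.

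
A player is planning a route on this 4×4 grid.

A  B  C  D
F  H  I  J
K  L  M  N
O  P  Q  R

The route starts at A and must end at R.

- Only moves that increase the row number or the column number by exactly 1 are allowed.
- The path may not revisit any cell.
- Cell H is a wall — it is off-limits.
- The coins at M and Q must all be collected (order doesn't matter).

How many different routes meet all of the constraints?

A right/down-only route from A to R makes exactly 3 down-moves and 3 right-moves in some order.
With no other constraints that would be C(6,3) = 20 routes.
A monotone route can only reach the required cells in the order M, Q, so split there and multiply the segment counts (each segment already excludes blocked cells): A→M: 2; M→Q: 1; Q→R: 1; product = 2.
That gives 2 routes.

2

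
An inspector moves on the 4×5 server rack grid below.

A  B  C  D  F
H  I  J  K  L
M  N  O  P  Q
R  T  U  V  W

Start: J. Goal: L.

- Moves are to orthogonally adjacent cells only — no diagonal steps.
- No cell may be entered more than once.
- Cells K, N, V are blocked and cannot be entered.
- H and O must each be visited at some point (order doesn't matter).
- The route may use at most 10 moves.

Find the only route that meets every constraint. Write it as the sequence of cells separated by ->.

Any route must reach H and O and still end at L within 10 moves, so the order of the required stops is forced.
Route from J: left 2 to H, down 2 to R, right 2 to U, up 1 to O, right 2 to Q, up 1 to L — 10 moves in all.
Check: all required cells visited; 10 ≤ 10 moves.

J -> I -> H -> M -> R -> T -> U -> O -> P -> Q -> L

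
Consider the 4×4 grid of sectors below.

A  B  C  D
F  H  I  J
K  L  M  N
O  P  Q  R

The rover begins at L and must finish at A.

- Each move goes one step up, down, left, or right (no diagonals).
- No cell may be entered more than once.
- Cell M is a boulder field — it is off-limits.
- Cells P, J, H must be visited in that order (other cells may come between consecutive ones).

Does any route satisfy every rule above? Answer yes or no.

One route that works: L → P → Q → R → N → J → I → H → B → A.

yes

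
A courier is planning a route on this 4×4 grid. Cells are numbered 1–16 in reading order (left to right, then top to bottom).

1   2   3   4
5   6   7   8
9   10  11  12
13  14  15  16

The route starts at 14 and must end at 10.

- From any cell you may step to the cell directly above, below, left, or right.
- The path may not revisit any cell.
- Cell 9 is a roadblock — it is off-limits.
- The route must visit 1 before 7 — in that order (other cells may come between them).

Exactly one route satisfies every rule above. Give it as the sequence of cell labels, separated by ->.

The waypoints must appear in the order 1, 7, with no cell reused.
Route from 14: 2× right (reaching 16), 3× up (reaching 4), 3× left (reaching 1), down to 5, 2× right (reaching 7), down to 11, left to 10 — 13 moves in all.
Check: order respected (1 at step 8, 7 at step 11).

14 -> 15 -> 16 -> 12 -> 8 -> 4 -> 3 -> 2 -> 1 -> 5 -> 6 -> 7 -> 11 -> 10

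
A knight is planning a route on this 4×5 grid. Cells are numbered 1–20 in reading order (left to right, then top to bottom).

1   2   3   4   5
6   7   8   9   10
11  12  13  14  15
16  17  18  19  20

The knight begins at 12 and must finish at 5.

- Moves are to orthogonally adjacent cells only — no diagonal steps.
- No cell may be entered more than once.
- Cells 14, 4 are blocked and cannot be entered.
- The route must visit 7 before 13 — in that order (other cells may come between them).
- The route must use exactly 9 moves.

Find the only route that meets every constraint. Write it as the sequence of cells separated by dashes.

The waypoints must appear in the order 7, 13, with no cell reused.
Route from 12: up to 7, right to 8, 2× down (reaching 18), 2× right (reaching 20), 3× up (reaching 5) — 9 moves in all.
Check: order respected (7 at step 1, 13 at step 3); 9 moves as required.

12 - 7 - 8 - 13 - 18 - 19 - 20 - 15 - 10 - 5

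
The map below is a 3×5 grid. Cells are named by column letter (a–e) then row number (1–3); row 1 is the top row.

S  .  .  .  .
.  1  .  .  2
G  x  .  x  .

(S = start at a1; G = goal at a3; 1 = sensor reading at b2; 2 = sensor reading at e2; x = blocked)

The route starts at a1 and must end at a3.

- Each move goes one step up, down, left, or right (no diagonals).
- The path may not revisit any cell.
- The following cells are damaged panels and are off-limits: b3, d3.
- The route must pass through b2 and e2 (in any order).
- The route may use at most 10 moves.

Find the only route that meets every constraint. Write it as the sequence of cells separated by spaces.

a1 b1 c1 d1 e1 e2 d2 c2 b2 a2 a3

The budget equals the shortest possible length, so every move has to be on a shortest route through the required cells.
Route from a1: right 4 to e1, down 1 to e2, left 4 to a2, down 1 to a3 — 10 moves in all.
Check: all required cells visited; 10 ≤ 10 moves.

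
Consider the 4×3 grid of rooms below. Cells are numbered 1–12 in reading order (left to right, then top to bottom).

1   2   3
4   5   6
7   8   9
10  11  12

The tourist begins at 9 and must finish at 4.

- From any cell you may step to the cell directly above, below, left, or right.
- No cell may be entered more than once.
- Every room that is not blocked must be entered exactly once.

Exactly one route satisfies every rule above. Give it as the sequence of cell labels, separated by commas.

Need to visit all 12 open cells exactly once, starting at 9 and ending at 4.
Route from 9: down to 12, 2× left (reaching 10), up to 7, right to 8, up to 5, right to 6, up to 3, 2× left (reaching 1), down to 4 — 11 moves in all.
Check: all 12 open cells covered.

9, 12, 11, 10, 7, 8, 5, 6, 3, 2, 1, 4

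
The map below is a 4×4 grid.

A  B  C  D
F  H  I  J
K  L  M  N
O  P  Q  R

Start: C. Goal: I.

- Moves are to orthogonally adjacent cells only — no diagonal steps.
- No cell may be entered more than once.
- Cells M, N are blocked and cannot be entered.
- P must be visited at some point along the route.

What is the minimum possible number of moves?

9

Any route passes through P somewhere between C and I. Summing Manhattan distances along the two legs (C → P → I) gives a lower bound of 4 + 3 = 7 moves.
The shortest route satisfying every rule uses 9 moves: C → B → A → F → K → O → P → L → H → I.
The bound of 7 isn't tight here; checking systematically, no route of length 7 through 8 satisfies every constraint, so 9 is the minimum.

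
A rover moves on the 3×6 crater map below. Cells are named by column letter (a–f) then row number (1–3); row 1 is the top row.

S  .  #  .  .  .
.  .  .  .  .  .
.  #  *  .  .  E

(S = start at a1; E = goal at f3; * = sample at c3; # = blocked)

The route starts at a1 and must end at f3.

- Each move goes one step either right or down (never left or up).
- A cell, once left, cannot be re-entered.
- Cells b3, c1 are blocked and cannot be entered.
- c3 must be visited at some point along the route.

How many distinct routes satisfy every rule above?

2

A right/down-only route from a1 to f3 makes exactly 2 down-moves and 5 right-moves in some order.
With no other constraints that would be C(7,2) = 21 routes.
Split at c3 and multiply the segment counts (each segment already excludes blocked cells): a1→c3: 2; c3→f3: 1; product = 2.
That gives 2 routes.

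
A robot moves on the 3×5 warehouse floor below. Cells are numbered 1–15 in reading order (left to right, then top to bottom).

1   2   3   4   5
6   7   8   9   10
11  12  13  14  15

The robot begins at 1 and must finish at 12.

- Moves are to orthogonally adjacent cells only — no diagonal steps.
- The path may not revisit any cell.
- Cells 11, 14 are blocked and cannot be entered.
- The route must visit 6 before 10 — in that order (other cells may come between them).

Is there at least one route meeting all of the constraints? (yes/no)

yes

One route that works: 1 → 6 → 7 → 2 → 3 → 4 → 5 → 10 → 9 → 8 → 13 → 12.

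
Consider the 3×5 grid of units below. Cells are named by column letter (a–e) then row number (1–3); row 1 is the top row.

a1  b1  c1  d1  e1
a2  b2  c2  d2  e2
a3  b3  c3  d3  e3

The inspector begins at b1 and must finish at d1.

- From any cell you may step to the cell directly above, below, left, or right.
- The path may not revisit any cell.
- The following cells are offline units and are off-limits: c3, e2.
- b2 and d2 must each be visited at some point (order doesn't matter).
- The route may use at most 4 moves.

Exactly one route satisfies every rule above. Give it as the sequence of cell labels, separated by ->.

The budget equals the shortest possible length, so every move has to be on a shortest route through the required cells.
Route from b1: down 1 to b2, right 2 to d2, up 1 to d1 — 4 moves in all.
Check: all required cells visited; 4 ≤ 4 moves.

b1 -> b2 -> c2 -> d2 -> d1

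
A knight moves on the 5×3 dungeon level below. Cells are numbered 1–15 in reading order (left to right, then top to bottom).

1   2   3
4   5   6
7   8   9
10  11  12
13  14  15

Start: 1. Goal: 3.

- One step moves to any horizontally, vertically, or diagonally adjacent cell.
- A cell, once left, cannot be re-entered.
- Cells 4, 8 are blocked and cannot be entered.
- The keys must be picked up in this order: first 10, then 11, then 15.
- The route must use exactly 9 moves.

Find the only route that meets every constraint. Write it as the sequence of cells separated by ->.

The waypoints must appear in the order 10, 11, 15, with no cell reused.
Route from 1: down-right 1 to 5, down-left 1 to 7, down 1 to 10, right 1 to 11, down-right 1 to 15, up 4 to 3 — 9 moves in all.
Check: order respected (10 at step 3, 11 at step 4, 15 at step 5); 9 moves as required.

1 -> 5 -> 7 -> 10 -> 11 -> 15 -> 12 -> 9 -> 6 -> 3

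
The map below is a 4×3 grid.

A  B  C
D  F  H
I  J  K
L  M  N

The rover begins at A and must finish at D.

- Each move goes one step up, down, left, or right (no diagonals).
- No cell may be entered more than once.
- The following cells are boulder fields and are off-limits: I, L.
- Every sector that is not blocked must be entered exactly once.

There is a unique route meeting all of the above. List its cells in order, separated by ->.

A -> B -> C -> H -> K -> N -> M -> J -> F -> D

Need to visit all 10 open cells exactly once, starting at A and ending at D.
Cell C has only two open neighbours (H and B), so the path must pass straight through it: one of those is the cell it's entered from and the other is where it exits.
Route from A: right 2 to C, down 3 to N, left 1 to M, up 2 to F, left 1 to D — 9 moves in all.
Check: all 10 open cells covered.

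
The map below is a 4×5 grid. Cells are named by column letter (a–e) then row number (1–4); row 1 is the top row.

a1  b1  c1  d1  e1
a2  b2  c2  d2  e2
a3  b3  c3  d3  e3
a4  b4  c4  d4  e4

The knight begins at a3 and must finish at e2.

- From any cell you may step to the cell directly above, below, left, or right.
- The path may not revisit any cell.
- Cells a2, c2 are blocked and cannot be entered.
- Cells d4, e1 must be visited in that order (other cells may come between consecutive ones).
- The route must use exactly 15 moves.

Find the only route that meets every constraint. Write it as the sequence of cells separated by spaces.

The waypoints must appear in the order d4, e1, with no cell reused.
Route from a3: down 1 to a4, right 4 to e4, up 1 to e3, left 3 to b3, up 2 to b1, right 3 to e1, down 1 to e2 — 15 moves in all.
Check: order respected (d4 at step 4, e1 at step 14); 15 moves as required.

a3 a4 b4 c4 d4 e4 e3 d3 c3 b3 b2 b1 c1 d1 e1 e2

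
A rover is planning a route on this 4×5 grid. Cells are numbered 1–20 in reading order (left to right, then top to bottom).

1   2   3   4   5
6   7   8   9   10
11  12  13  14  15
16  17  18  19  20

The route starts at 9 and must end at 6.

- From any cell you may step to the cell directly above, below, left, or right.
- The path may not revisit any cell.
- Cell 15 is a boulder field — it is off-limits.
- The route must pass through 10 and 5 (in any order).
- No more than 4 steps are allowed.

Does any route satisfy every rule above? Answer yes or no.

no

Even ignoring the no-revisit rule, getting from 9 to 6, taking the cheapest ordering 9 → 5 → 10 → 6 needs at least 2 + 1 + 4 = 7 moves (Manhattan distance per leg), which exceeds the 4-move limit.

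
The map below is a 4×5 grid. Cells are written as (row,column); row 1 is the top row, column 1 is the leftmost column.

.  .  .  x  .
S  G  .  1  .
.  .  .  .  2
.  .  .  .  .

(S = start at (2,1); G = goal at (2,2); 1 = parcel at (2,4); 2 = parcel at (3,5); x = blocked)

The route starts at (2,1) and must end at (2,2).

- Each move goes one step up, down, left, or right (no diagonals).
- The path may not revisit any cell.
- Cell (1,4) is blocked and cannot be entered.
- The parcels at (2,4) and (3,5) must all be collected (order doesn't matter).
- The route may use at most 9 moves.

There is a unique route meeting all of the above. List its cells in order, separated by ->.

Any route must reach (2,4) and (3,5) and still end at (2,2) within 9 moves, so the order of the required stops is forced.
Route from (2,1): down to (3,1), 4× right (reaching (3,5)), up to (2,5), 3× left (reaching (2,2)) — 9 moves in all.
Check: all required cells visited; 9 ≤ 9 moves.

(2,1) -> (3,1) -> (3,2) -> (3,3) -> (3,4) -> (3,5) -> (2,5) -> (2,4) -> (2,3) -> (2,2)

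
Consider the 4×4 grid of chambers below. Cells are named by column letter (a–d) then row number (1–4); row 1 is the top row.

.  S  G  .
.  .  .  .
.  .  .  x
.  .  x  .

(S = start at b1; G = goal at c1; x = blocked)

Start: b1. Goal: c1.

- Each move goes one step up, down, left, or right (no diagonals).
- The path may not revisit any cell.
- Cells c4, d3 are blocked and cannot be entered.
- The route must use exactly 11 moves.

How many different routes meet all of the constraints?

3

Need simple routes of exactly 11 moves from b1 to c1 (Manhattan distance 1, so 5 moves are spent on a detour and 5 undoing it).
Enumerating: b1 b2 a2 a3 a4 b4 b3 c3 c2 d2 d1 c1 | b1 a1 a2 a3 a4 b4 b3 b2 c2 d2 d1 c1 | b1 a1 a2 a3 a4 b4 b3 c3 c2 d2 d1 c1.
That gives 3 routes.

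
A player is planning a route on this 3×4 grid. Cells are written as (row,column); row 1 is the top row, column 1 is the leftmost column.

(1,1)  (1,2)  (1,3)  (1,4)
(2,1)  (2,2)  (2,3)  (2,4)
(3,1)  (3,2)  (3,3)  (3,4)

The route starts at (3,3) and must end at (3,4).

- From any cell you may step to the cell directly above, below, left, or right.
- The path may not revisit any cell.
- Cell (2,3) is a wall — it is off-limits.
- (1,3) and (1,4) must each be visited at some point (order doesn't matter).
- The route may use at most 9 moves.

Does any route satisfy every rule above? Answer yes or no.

One route that works: (3,3) → (3,2) → (2,2) → (1,2) → (1,3) → (1,4) → (2,4) → (3,4).

yes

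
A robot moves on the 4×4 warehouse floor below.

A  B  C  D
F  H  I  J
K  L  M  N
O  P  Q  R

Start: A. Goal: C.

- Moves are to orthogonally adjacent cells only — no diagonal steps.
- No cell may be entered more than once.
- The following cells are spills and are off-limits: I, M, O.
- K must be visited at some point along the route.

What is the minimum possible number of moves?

6

Any route passes through K somewhere between A and C. Summing Manhattan distances along the two legs (A → K → C) gives a lower bound of 2 + 4 = 6 moves.
A route of 6 moves achieves this: A → F → K → L → H → B → C.
Since 6 matches the lower bound, it is optimal.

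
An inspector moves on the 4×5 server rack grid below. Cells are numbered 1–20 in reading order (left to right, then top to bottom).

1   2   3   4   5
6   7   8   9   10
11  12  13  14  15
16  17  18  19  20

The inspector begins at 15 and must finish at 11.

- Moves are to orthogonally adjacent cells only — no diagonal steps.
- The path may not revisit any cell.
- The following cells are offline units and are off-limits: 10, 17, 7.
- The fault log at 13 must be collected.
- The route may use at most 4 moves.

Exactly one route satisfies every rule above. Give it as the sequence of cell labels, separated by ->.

15 -> 14 -> 13 -> 12 -> 11

The 4-move cap with required stops at 13 leaves no slack for detours.
Route from 15: left 4 to 11 — 4 moves in all.
Check: all required cells visited; 4 ≤ 4 moves.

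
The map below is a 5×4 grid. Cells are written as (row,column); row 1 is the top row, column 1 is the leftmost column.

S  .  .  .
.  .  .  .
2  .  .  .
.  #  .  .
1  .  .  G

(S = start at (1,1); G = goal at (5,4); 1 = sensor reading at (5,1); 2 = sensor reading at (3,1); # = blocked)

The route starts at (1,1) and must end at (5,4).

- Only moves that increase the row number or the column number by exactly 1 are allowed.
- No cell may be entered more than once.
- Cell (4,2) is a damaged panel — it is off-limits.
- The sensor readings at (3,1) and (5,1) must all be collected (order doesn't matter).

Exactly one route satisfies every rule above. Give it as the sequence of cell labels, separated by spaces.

(1,1) (2,1) (3,1) (4,1) (5,1) (5,2) (5,3) (5,4)

Moves only go right or down, so the column and row indices never decrease.
Route from (1,1): 4× down (reaching (5,1)), 3× right (reaching (5,4)) — 7 moves in all.
Check: all required cells visited.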